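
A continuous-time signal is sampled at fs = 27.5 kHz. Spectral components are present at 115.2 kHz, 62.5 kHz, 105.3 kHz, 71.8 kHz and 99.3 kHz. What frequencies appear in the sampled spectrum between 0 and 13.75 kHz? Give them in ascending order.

4.7 kHz, 5.2 kHz, 7.5 kHz, 10.7 kHz

fs/2 = 13.75 kHz.
115.2 kHz mod fs = 5.2 kHz.
5.2 kHz ≤ fs/2 = 13.75 kHz, appears at 5.2 kHz.
62.5 kHz mod fs = 7.5 kHz.
7.5 kHz ≤ fs/2 = 13.75 kHz, appears at 7.5 kHz.
105.3 kHz mod fs = 22.8 kHz.
22.8 kHz > fs/2 = 13.75 kHz, folds to fs − 22.8 kHz = 4.7 kHz.
71.8 kHz mod fs = 16.8 kHz.
16.8 kHz > fs/2 = 13.75 kHz, folds to fs − 16.8 kHz = 10.7 kHz.
99.3 kHz mod fs = 16.8 kHz.
16.8 kHz > fs/2 = 13.75 kHz, folds to fs − 16.8 kHz = 10.7 kHz.
Distinct values: {4.7 kHz, 5.2 kHz, 7.5 kHz, 10.7 kHz}.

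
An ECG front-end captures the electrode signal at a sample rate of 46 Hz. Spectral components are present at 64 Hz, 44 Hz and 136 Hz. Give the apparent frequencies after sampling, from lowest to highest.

2 Hz, 18 Hz

fs/2 = 23 Hz.
64 Hz mod fs = 18 Hz.
18 Hz ≤ fs/2 = 23 Hz, appears at 18 Hz.
44 Hz > fs/2 = 23 Hz, folds to fs − 44 Hz = 2 Hz.
136 Hz mod fs = 44 Hz.
44 Hz > fs/2 = 23 Hz, folds to fs − 44 Hz = 2 Hz.
Distinct values: {2 Hz, 18 Hz}.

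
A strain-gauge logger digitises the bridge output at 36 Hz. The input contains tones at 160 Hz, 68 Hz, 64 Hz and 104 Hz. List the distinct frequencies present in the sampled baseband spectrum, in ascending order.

fs/2 = 18 Hz.
160 Hz mod fs = 16 Hz.
16 Hz ≤ fs/2 = 18 Hz, appears at 16 Hz.
68 Hz mod fs = 32 Hz.
32 Hz > fs/2 = 18 Hz, folds to fs − 32 Hz = 4 Hz.
64 Hz mod fs = 28 Hz.
28 Hz > fs/2 = 18 Hz, folds to fs − 28 Hz = 8 Hz.
104 Hz mod fs = 32 Hz.
32 Hz > fs/2 = 18 Hz, folds to fs − 32 Hz = 4 Hz.
Distinct values: {4 Hz, 8 Hz, 16 Hz}.

4 Hz, 8 Hz, 16 Hz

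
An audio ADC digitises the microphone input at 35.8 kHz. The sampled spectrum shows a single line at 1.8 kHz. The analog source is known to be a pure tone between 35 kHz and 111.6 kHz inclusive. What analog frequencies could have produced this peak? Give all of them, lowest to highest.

Frequencies that alias to 1.8 kHz are k·fs ± 1.8 kHz for integer k ≥ 0.
k=0: 1.8 kHz.
k=1: 34 kHz, 37.6 kHz.
k=2: 69.8 kHz, 73.4 kHz.
k=3: 105.6 kHz, 109.2 kHz.
k=4: 141.4 kHz, 145 kHz.
Within [35 kHz, 111.6 kHz]: 37.6 kHz, 69.8 kHz, 73.4 kHz, 105.6 kHz, 109.2 kHz.

37.6 kHz, 69.8 kHz, 73.4 kHz, 105.6 kHz, 109.2 kHz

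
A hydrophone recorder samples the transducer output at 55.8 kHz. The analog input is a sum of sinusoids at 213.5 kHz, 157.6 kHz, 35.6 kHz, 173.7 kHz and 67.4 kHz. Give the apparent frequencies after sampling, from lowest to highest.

fs/2 = 27.9 kHz.
213.5 kHz mod fs = 46.1 kHz.
46.1 kHz > fs/2 = 27.9 kHz, folds to fs − 46.1 kHz = 9.7 kHz.
157.6 kHz mod fs = 46 kHz.
46 kHz > fs/2 = 27.9 kHz, folds to fs − 46 kHz = 9.8 kHz.
35.6 kHz > fs/2 = 27.9 kHz, folds to fs − 35.6 kHz = 20.2 kHz.
173.7 kHz mod fs = 6.3 kHz.
6.3 kHz ≤ fs/2 = 27.9 kHz, appears at 6.3 kHz.
67.4 kHz mod fs = 11.6 kHz.
11.6 kHz ≤ fs/2 = 27.9 kHz, appears at 11.6 kHz.
Distinct values: {6.3 kHz, 9.7 kHz, 9.8 kHz, 11.6 kHz, 20.2 kHz}.

6.3 kHz, 9.7 kHz, 9.8 kHz, 11.6 kHz, 20.2 kHz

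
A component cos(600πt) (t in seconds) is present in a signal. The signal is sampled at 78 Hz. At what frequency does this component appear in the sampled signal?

ω = 600π rad/s → f = ω/(2π) = 300 Hz.
300 Hz mod fs = 66 Hz.
66 Hz > fs/2 = 39 Hz, folds to fs − 66 Hz = 12 Hz.

12 Hz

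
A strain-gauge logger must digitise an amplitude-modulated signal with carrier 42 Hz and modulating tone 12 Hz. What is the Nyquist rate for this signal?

AM sidebands sit at fc ± fm = 30 Hz and 54 Hz.
Highest-frequency component: 54 Hz.
Nyquist rate = 2 × 54 Hz = 108 Hz.

108 Hz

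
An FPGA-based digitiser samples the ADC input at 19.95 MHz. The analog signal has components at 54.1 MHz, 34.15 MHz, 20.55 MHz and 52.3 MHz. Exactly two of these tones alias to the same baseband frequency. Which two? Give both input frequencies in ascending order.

fs/2 = 9.975 MHz.
54.1 MHz mod fs = 14.2 MHz.
14.2 MHz > fs/2 = 9.975 MHz, folds to fs − 14.2 MHz = 5.75 MHz.
34.15 MHz mod fs = 14.2 MHz.
14.2 MHz > fs/2 = 9.975 MHz, folds to fs − 14.2 MHz = 5.75 MHz.
20.55 MHz mod fs = 0.6 MHz.
0.6 MHz ≤ fs/2 = 9.975 MHz, appears at 0.6 MHz.
52.3 MHz mod fs = 12.4 MHz.
12.4 MHz > fs/2 = 9.975 MHz, folds to fs − 12.4 MHz = 7.55 MHz.
34.15 MHz and 54.1 MHz both map to 5.75 MHz.

34.15 MHz, 54.1 MHz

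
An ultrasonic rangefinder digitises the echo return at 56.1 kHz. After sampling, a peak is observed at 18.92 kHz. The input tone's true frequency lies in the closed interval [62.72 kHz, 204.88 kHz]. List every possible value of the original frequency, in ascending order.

Frequencies that alias to 18.92 kHz are k·fs ± 18.92 kHz for integer k ≥ 0.
k=0: 18.92 kHz.
k=1: 37.18 kHz, 75.02 kHz.
k=2: 93.28 kHz, 131.12 kHz.
k=3: 149.38 kHz, 187.22 kHz.
k=4: 205.48 kHz, 243.32 kHz.
Within [62.72 kHz, 204.88 kHz]: 75.02 kHz, 93.28 kHz, 131.12 kHz, 149.38 kHz, 187.22 kHz.

75.02 kHz, 93.28 kHz, 131.12 kHz, 149.38 kHz, 187.22 kHz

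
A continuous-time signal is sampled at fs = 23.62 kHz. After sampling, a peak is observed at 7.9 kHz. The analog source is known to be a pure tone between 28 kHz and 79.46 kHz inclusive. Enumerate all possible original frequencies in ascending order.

31.52 kHz, 39.34 kHz, 55.14 kHz, 62.96 kHz, 78.76 kHz

Frequencies that alias to 7.9 kHz are k·fs ± 7.9 kHz for integer k ≥ 0.
k=0: 7.9 kHz.
k=1: 15.72 kHz, 31.52 kHz.
k=2: 39.34 kHz, 55.14 kHz.
k=3: 62.96 kHz, 78.76 kHz.
k=4: 86.58 kHz, 102.38 kHz.
Within [28 kHz, 79.46 kHz]: 31.52 kHz, 39.34 kHz, 55.14 kHz, 62.96 kHz, 78.76 kHz.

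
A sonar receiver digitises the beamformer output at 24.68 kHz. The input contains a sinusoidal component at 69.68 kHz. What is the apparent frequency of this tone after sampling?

4.36 kHz

69.68 kHz mod fs = 20.32 kHz.
20.32 kHz > fs/2 = 12.34 kHz, folds to fs − 20.32 kHz = 4.36 kHz.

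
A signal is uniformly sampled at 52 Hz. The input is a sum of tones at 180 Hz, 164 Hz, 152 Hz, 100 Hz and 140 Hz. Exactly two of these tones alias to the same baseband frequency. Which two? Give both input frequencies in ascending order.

100 Hz, 152 Hz

fs/2 = 26 Hz.
180 Hz mod fs = 24 Hz.
24 Hz ≤ fs/2 = 26 Hz, appears at 24 Hz.
164 Hz mod fs = 8 Hz.
8 Hz ≤ fs/2 = 26 Hz, appears at 8 Hz.
152 Hz mod fs = 48 Hz.
48 Hz > fs/2 = 26 Hz, folds to fs − 48 Hz = 4 Hz.
100 Hz mod fs = 48 Hz.
48 Hz > fs/2 = 26 Hz, folds to fs − 48 Hz = 4 Hz.
140 Hz mod fs = 36 Hz.
36 Hz > fs/2 = 26 Hz, folds to fs − 36 Hz = 16 Hz.
100 Hz and 152 Hz both map to 4 Hz.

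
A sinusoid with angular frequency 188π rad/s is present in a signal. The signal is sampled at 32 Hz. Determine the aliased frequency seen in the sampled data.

2 Hz

ω = 188π rad/s → f = ω/(2π) = 94 Hz.
94 Hz mod fs = 30 Hz.
30 Hz > fs/2 = 16 Hz, folds to fs − 30 Hz = 2 Hz.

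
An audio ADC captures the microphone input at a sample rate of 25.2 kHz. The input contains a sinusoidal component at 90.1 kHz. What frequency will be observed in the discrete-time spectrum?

10.7 kHz

90.1 kHz mod fs = 14.5 kHz.
14.5 kHz > fs/2 = 12.6 kHz, folds to fs − 14.5 kHz = 10.7 kHz.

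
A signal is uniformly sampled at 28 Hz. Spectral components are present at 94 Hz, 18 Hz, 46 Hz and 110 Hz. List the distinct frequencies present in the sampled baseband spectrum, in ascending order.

fs/2 = 14 Hz.
94 Hz mod fs = 10 Hz.
10 Hz ≤ fs/2 = 14 Hz, appears at 10 Hz.
18 Hz > fs/2 = 14 Hz, folds to fs − 18 Hz = 10 Hz.
46 Hz mod fs = 18 Hz.
18 Hz > fs/2 = 14 Hz, folds to fs − 18 Hz = 10 Hz.
110 Hz mod fs = 26 Hz.
26 Hz > fs/2 = 14 Hz, folds to fs − 26 Hz = 2 Hz.
Distinct values: {2 Hz, 10 Hz}.

2 Hz, 10 Hz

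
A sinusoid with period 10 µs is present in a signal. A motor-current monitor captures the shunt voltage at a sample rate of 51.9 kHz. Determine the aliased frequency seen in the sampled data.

3.8 kHz

T = 10 µs → f = 1/T = 100 kHz.
100 kHz mod fs = 48.1 kHz.
48.1 kHz > fs/2 = 25.95 kHz, folds to fs − 48.1 kHz = 3.8 kHz.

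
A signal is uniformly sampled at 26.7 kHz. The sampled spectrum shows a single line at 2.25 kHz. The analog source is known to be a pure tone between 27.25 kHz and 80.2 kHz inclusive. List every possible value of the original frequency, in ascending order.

28.95 kHz, 51.15 kHz, 55.65 kHz, 77.85 kHz

Frequencies that alias to 2.25 kHz are k·fs ± 2.25 kHz for integer k ≥ 0.
k=0: 2.25 kHz.
k=1: 24.45 kHz, 28.95 kHz.
k=2: 51.15 kHz, 55.65 kHz.
k=3: 77.85 kHz, 82.35 kHz.
k=4: 104.55 kHz, 109.05 kHz.
Within [27.25 kHz, 80.2 kHz]: 28.95 kHz, 51.15 kHz, 55.65 kHz, 77.85 kHz.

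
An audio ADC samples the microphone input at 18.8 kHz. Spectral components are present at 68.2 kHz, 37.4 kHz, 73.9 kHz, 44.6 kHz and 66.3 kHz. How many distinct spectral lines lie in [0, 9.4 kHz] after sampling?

fs/2 = 9.4 kHz.
68.2 kHz mod fs = 11.8 kHz.
11.8 kHz > fs/2 = 9.4 kHz, folds to fs − 11.8 kHz = 7 kHz.
37.4 kHz mod fs = 18.6 kHz.
18.6 kHz > fs/2 = 9.4 kHz, folds to fs − 18.6 kHz = 0.2 kHz.
73.9 kHz mod fs = 17.5 kHz.
17.5 kHz > fs/2 = 9.4 kHz, folds to fs − 17.5 kHz = 1.3 kHz.
44.6 kHz mod fs = 7 kHz.
7 kHz ≤ fs/2 = 9.4 kHz, appears at 7 kHz.
66.3 kHz mod fs = 9.9 kHz.
9.9 kHz > fs/2 = 9.4 kHz, folds to fs − 9.9 kHz = 8.9 kHz.
Distinct values: {0.2 kHz, 1.3 kHz, 7 kHz, 8.9 kHz} → 4.

4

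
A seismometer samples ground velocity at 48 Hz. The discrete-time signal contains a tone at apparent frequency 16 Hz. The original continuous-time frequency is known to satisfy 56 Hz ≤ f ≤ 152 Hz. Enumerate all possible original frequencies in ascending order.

64 Hz, 80 Hz, 112 Hz, 128 Hz

Frequencies that alias to 16 Hz are k·fs ± 16 Hz for integer k ≥ 0.
k=0: 16 Hz.
k=1: 32 Hz, 64 Hz.
k=2: 80 Hz, 112 Hz.
k=3: 128 Hz, 160 Hz.
k=4: 176 Hz, 208 Hz.
Within [56 Hz, 152 Hz]: 64 Hz, 80 Hz, 112 Hz, 128 Hz.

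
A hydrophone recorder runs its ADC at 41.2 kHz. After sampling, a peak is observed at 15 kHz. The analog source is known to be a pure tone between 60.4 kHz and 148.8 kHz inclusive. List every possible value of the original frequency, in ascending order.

67.4 kHz, 97.4 kHz, 108.6 kHz, 138.6 kHz

Frequencies that alias to 15 kHz are k·fs ± 15 kHz for integer k ≥ 0.
k=0: 15 kHz.
k=1: 26.2 kHz, 56.2 kHz.
k=2: 67.4 kHz, 97.4 kHz.
k=3: 108.6 kHz, 138.6 kHz.
k=4: 149.8 kHz, 179.8 kHz.
Within [60.4 kHz, 148.8 kHz]: 67.4 kHz, 97.4 kHz, 108.6 kHz, 138.6 kHz.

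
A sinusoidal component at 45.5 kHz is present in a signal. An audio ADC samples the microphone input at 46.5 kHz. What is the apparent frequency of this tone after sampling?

1 kHz

45.5 kHz > fs/2 = 23.25 kHz, folds to fs − 45.5 kHz = 1 kHz.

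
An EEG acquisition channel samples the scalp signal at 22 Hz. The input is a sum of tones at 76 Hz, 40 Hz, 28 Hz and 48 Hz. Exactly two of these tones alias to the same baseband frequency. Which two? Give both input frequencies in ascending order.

fs/2 = 11 Hz.
76 Hz mod fs = 10 Hz.
10 Hz ≤ fs/2 = 11 Hz, appears at 10 Hz.
40 Hz mod fs = 18 Hz.
18 Hz > fs/2 = 11 Hz, folds to fs − 18 Hz = 4 Hz.
28 Hz mod fs = 6 Hz.
6 Hz ≤ fs/2 = 11 Hz, appears at 6 Hz.
48 Hz mod fs = 4 Hz.
4 Hz ≤ fs/2 = 11 Hz, appears at 4 Hz.
40 Hz and 48 Hz both map to 4 Hz.

40 Hz, 48 Hz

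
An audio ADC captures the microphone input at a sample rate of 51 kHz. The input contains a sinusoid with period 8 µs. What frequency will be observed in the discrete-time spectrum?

T = 8 µs → f = 1/T = 125 kHz.
125 kHz mod fs = 23 kHz.
23 kHz ≤ fs/2 = 25.5 kHz, appears at 23 kHz.

23 kHz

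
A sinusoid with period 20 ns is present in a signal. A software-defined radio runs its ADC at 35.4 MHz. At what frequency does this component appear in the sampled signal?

14.6 MHz

T = 20 ns → f = 1/T = 50 MHz.
50 MHz mod fs = 14.6 MHz.
14.6 MHz ≤ fs/2 = 17.7 MHz, appears at 14.6 MHz.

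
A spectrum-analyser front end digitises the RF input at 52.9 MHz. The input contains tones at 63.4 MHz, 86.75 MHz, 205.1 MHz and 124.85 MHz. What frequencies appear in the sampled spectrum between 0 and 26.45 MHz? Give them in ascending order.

fs/2 = 26.45 MHz.
63.4 MHz mod fs = 10.5 MHz.
10.5 MHz ≤ fs/2 = 26.45 MHz, appears at 10.5 MHz.
86.75 MHz mod fs = 33.85 MHz.
33.85 MHz > fs/2 = 26.45 MHz, folds to fs − 33.85 MHz = 19.05 MHz.
205.1 MHz mod fs = 46.4 MHz.
46.4 MHz > fs/2 = 26.45 MHz, folds to fs − 46.4 MHz = 6.5 MHz.
124.85 MHz mod fs = 19.05 MHz.
19.05 MHz ≤ fs/2 = 26.45 MHz, appears at 19.05 MHz.
Distinct values: {6.5 MHz, 10.5 MHz, 19.05 MHz}.

6.5 MHz, 10.5 MHz, 19.05 MHz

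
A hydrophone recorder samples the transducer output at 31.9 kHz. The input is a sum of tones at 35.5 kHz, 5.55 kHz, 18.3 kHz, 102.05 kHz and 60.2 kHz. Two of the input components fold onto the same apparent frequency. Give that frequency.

fs/2 = 15.95 kHz.
35.5 kHz mod fs = 3.6 kHz.
3.6 kHz ≤ fs/2 = 15.95 kHz, appears at 3.6 kHz.
5.55 kHz ≤ fs/2 = 15.95 kHz, passes unchanged.
18.3 kHz > fs/2 = 15.95 kHz, folds to fs − 18.3 kHz = 13.6 kHz.
102.05 kHz mod fs = 6.35 kHz.
6.35 kHz ≤ fs/2 = 15.95 kHz, appears at 6.35 kHz.
60.2 kHz mod fs = 28.3 kHz.
28.3 kHz > fs/2 = 15.95 kHz, folds to fs − 28.3 kHz = 3.6 kHz.
35.5 kHz and 60.2 kHz both map to 3.6 kHz.

3.6 kHz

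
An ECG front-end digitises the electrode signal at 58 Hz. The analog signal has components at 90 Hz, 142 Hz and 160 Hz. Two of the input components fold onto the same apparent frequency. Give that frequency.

26 Hz

fs/2 = 29 Hz.
90 Hz mod fs = 32 Hz.
32 Hz > fs/2 = 29 Hz, folds to fs − 32 Hz = 26 Hz.
142 Hz mod fs = 26 Hz.
26 Hz ≤ fs/2 = 29 Hz, appears at 26 Hz.
160 Hz mod fs = 44 Hz.
44 Hz > fs/2 = 29 Hz, folds to fs − 44 Hz = 14 Hz.
90 Hz and 142 Hz both map to 26 Hz.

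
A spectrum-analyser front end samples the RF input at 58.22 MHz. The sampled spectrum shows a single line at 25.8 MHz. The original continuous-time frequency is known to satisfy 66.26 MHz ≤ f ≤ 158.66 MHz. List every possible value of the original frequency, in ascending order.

Frequencies that alias to 25.8 MHz are k·fs ± 25.8 MHz for integer k ≥ 0.
k=0: 25.8 MHz.
k=1: 32.42 MHz, 84.02 MHz.
k=2: 90.64 MHz, 142.24 MHz.
k=3: 148.86 MHz, 200.46 MHz.
k=4: 207.08 MHz, 258.68 MHz.
Within [66.26 MHz, 158.66 MHz]: 84.02 MHz, 90.64 MHz, 142.24 MHz, 148.86 MHz.

84.02 MHz, 90.64 MHz, 142.24 MHz, 148.86 MHz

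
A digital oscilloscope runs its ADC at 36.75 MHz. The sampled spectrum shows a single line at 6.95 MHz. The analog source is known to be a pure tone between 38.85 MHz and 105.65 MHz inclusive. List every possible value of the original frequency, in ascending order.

Frequencies that alias to 6.95 MHz are k·fs ± 6.95 MHz for integer k ≥ 0.
k=0: 6.95 MHz.
k=1: 29.8 MHz, 43.7 MHz.
k=2: 66.55 MHz, 80.45 MHz.
k=3: 103.3 MHz, 117.2 MHz.
k=4: 140.05 MHz, 153.95 MHz.
Within [38.85 MHz, 105.65 MHz]: 43.7 MHz, 66.55 MHz, 80.45 MHz, 103.3 MHz.

43.7 MHz, 66.55 MHz, 80.45 MHz, 103.3 MHz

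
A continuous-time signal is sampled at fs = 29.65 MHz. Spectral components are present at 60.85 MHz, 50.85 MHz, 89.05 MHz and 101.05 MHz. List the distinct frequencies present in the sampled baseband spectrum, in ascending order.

fs/2 = 14.825 MHz.
60.85 MHz mod fs = 1.55 MHz.
1.55 MHz ≤ fs/2 = 14.825 MHz, appears at 1.55 MHz.
50.85 MHz mod fs = 21.2 MHz.
21.2 MHz > fs/2 = 14.825 MHz, folds to fs − 21.2 MHz = 8.45 MHz.
89.05 MHz mod fs = 0.1 MHz.
0.1 MHz ≤ fs/2 = 14.825 MHz, appears at 0.1 MHz.
101.05 MHz mod fs = 12.1 MHz.
12.1 MHz ≤ fs/2 = 14.825 MHz, appears at 12.1 MHz.
Distinct values: {0.1 MHz, 1.55 MHz, 8.45 MHz, 12.1 MHz}.

0.1 MHz, 1.55 MHz, 8.45 MHz, 12.1 MHz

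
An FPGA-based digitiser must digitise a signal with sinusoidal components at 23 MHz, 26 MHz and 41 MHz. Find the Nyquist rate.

Highest-frequency component: 41 MHz.
Nyquist rate = 2 × 41 MHz = 82 MHz.

82 MHz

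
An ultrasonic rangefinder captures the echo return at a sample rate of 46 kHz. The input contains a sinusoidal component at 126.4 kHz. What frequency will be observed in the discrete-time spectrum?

11.6 kHz

126.4 kHz mod fs = 34.4 kHz.
34.4 kHz > fs/2 = 23 kHz, folds to fs − 34.4 kHz = 11.6 kHz.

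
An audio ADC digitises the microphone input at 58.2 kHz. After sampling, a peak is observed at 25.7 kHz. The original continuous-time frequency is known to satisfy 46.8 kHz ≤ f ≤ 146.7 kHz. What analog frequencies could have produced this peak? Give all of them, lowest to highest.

83.9 kHz, 90.7 kHz, 142.1 kHz

Frequencies that alias to 25.7 kHz are k·fs ± 25.7 kHz for integer k ≥ 0.
k=0: 25.7 kHz.
k=1: 32.5 kHz, 83.9 kHz.
k=2: 90.7 kHz, 142.1 kHz.
k=3: 148.9 kHz, 200.3 kHz.
Within [46.8 kHz, 146.7 kHz]: 83.9 kHz, 90.7 kHz, 142.1 kHz.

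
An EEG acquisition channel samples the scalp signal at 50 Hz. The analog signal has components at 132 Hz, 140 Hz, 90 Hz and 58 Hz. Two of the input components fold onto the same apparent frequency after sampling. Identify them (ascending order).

90 Hz, 140 Hz

fs/2 = 25 Hz.
132 Hz mod fs = 32 Hz.
32 Hz > fs/2 = 25 Hz, folds to fs − 32 Hz = 18 Hz.
140 Hz mod fs = 40 Hz.
40 Hz > fs/2 = 25 Hz, folds to fs − 40 Hz = 10 Hz.
90 Hz mod fs = 40 Hz.
40 Hz > fs/2 = 25 Hz, folds to fs − 40 Hz = 10 Hz.
58 Hz mod fs = 8 Hz.
8 Hz ≤ fs/2 = 25 Hz, appears at 8 Hz.
90 Hz and 140 Hz both map to 10 Hz.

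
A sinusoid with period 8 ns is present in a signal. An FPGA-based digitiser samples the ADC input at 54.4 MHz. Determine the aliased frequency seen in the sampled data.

16.2 MHz

T = 8 ns → f = 1/T = 125 MHz.
125 MHz mod fs = 16.2 MHz.
16.2 MHz ≤ fs/2 = 27.2 MHz, appears at 16.2 MHz.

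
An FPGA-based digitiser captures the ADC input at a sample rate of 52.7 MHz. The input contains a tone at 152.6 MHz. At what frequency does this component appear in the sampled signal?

152.6 MHz mod fs = 47.2 MHz.
47.2 MHz > fs/2 = 26.35 MHz, folds to fs − 47.2 MHz = 5.5 MHz.

5.5 MHz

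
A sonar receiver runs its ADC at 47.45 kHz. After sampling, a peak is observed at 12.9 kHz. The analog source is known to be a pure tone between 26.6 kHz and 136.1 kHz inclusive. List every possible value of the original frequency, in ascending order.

Frequencies that alias to 12.9 kHz are k·fs ± 12.9 kHz for integer k ≥ 0.
k=0: 12.9 kHz.
k=1: 34.55 kHz, 60.35 kHz.
k=2: 82 kHz, 107.8 kHz.
k=3: 129.45 kHz, 155.25 kHz.
k=4: 176.9 kHz, 202.7 kHz.
Within [26.6 kHz, 136.1 kHz]: 34.55 kHz, 60.35 kHz, 82 kHz, 107.8 kHz, 129.45 kHz.

34.55 kHz, 60.35 kHz, 82 kHz, 107.8 kHz, 129.45 kHz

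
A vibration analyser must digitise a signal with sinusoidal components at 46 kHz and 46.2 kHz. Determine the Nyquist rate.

Highest-frequency component: 46.2 kHz.
Nyquist rate = 2 × 46.2 kHz = 92.4 kHz.

92.4 kHz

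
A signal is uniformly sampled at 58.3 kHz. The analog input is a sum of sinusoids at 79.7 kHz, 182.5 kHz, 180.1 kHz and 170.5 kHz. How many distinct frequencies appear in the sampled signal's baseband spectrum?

fs/2 = 29.15 kHz.
79.7 kHz mod fs = 21.4 kHz.
21.4 kHz ≤ fs/2 = 29.15 kHz, appears at 21.4 kHz.
182.5 kHz mod fs = 7.6 kHz.
7.6 kHz ≤ fs/2 = 29.15 kHz, appears at 7.6 kHz.
180.1 kHz mod fs = 5.2 kHz.
5.2 kHz ≤ fs/2 = 29.15 kHz, appears at 5.2 kHz.
170.5 kHz mod fs = 53.9 kHz.
53.9 kHz > fs/2 = 29.15 kHz, folds to fs − 53.9 kHz = 4.4 kHz.
Distinct values: {4.4 kHz, 5.2 kHz, 7.6 kHz, 21.4 kHz} → 4.

4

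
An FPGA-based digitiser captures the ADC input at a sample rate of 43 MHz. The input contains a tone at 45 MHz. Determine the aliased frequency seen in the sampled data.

45 MHz mod fs = 2 MHz.
2 MHz ≤ fs/2 = 21.5 MHz, appears at 2 MHz.

2 MHz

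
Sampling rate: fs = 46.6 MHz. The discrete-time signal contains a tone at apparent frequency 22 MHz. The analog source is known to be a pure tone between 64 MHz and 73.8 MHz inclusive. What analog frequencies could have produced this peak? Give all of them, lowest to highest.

Frequencies that alias to 22 MHz are k·fs ± 22 MHz for integer k ≥ 0.
k=0: 22 MHz.
k=1: 24.6 MHz, 68.6 MHz.
k=2: 71.2 MHz, 115.2 MHz.
k=3: 117.8 MHz, 161.8 MHz.
Within [64 MHz, 73.8 MHz]: 68.6 MHz, 71.2 MHz.

68.6 MHz, 71.2 MHz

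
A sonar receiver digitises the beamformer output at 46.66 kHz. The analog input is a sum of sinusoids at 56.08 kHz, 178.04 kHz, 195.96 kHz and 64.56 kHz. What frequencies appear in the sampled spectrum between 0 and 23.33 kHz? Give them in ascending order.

8.6 kHz, 9.32 kHz, 9.42 kHz, 17.9 kHz

fs/2 = 23.33 kHz.
56.08 kHz mod fs = 9.42 kHz.
9.42 kHz ≤ fs/2 = 23.33 kHz, appears at 9.42 kHz.
178.04 kHz mod fs = 38.06 kHz.
38.06 kHz > fs/2 = 23.33 kHz, folds to fs − 38.06 kHz = 8.6 kHz.
195.96 kHz mod fs = 9.32 kHz.
9.32 kHz ≤ fs/2 = 23.33 kHz, appears at 9.32 kHz.
64.56 kHz mod fs = 17.9 kHz.
17.9 kHz ≤ fs/2 = 23.33 kHz, appears at 17.9 kHz.
Distinct values: {8.6 kHz, 9.32 kHz, 9.42 kHz, 17.9 kHz}.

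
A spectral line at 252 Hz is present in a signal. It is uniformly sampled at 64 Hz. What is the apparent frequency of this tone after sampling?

4 Hz

252 Hz mod fs = 60 Hz.
60 Hz > fs/2 = 32 Hz, folds to fs − 60 Hz = 4 Hz.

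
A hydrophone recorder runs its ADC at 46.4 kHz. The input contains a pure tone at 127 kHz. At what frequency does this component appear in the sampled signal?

12.2 kHz

127 kHz mod fs = 34.2 kHz.
34.2 kHz > fs/2 = 23.2 kHz, folds to fs − 34.2 kHz = 12.2 kHz.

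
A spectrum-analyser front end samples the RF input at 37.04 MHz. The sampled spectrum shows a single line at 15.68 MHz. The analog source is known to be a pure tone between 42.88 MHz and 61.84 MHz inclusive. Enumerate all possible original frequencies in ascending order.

Frequencies that alias to 15.68 MHz are k·fs ± 15.68 MHz for integer k ≥ 0.
k=0: 15.68 MHz.
k=1: 21.36 MHz, 52.72 MHz.
k=2: 58.4 MHz, 89.76 MHz.
k=3: 95.44 MHz, 126.8 MHz.
Within [42.88 MHz, 61.84 MHz]: 52.72 MHz, 58.4 MHz.

52.72 MHz, 58.4 MHz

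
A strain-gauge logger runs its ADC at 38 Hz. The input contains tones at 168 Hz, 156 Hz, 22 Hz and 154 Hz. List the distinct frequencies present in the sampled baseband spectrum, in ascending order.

2 Hz, 4 Hz, 16 Hz

fs/2 = 19 Hz.
168 Hz mod fs = 16 Hz.
16 Hz ≤ fs/2 = 19 Hz, appears at 16 Hz.
156 Hz mod fs = 4 Hz.
4 Hz ≤ fs/2 = 19 Hz, appears at 4 Hz.
22 Hz > fs/2 = 19 Hz, folds to fs − 22 Hz = 16 Hz.
154 Hz mod fs = 2 Hz.
2 Hz ≤ fs/2 = 19 Hz, appears at 2 Hz.
Distinct values: {2 Hz, 4 Hz, 16 Hz}.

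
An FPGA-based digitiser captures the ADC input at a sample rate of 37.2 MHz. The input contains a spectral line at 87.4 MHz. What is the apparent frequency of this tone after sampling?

87.4 MHz mod fs = 13 MHz.
13 MHz ≤ fs/2 = 18.6 MHz, appears at 13 MHz.

13 MHz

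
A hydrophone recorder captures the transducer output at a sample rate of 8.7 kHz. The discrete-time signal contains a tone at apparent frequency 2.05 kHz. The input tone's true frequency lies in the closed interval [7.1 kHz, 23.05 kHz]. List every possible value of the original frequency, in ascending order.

10.75 kHz, 15.35 kHz, 19.45 kHz

Frequencies that alias to 2.05 kHz are k·fs ± 2.05 kHz for integer k ≥ 0.
k=0: 2.05 kHz.
k=1: 6.65 kHz, 10.75 kHz.
k=2: 15.35 kHz, 19.45 kHz.
k=3: 24.05 kHz, 28.15 kHz.
Within [7.1 kHz, 23.05 kHz]: 10.75 kHz, 15.35 kHz, 19.45 kHz.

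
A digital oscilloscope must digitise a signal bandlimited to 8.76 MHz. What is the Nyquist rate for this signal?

17.52 MHz

Nyquist rate = 2 × 8.76 MHz = 17.52 MHz.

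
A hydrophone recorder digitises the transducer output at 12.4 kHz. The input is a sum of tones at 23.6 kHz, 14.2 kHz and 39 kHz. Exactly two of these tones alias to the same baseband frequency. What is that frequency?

1.8 kHz

fs/2 = 6.2 kHz.
23.6 kHz mod fs = 11.2 kHz.
11.2 kHz > fs/2 = 6.2 kHz, folds to fs − 11.2 kHz = 1.2 kHz.
14.2 kHz mod fs = 1.8 kHz.
1.8 kHz ≤ fs/2 = 6.2 kHz, appears at 1.8 kHz.
39 kHz mod fs = 1.8 kHz.
1.8 kHz ≤ fs/2 = 6.2 kHz, appears at 1.8 kHz.
14.2 kHz and 39 kHz both map to 1.8 kHz.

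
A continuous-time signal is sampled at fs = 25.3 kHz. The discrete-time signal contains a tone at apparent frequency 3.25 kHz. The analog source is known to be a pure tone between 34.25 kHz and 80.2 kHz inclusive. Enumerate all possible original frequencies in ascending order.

47.35 kHz, 53.85 kHz, 72.65 kHz, 79.15 kHz

Frequencies that alias to 3.25 kHz are k·fs ± 3.25 kHz for integer k ≥ 0.
k=0: 3.25 kHz.
k=1: 22.05 kHz, 28.55 kHz.
k=2: 47.35 kHz, 53.85 kHz.
k=3: 72.65 kHz, 79.15 kHz.
k=4: 97.95 kHz, 104.45 kHz.
Within [34.25 kHz, 80.2 kHz]: 47.35 kHz, 53.85 kHz, 72.65 kHz, 79.15 kHz.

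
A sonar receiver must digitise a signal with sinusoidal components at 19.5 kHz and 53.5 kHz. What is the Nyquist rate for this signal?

Highest-frequency component: 53.5 kHz.
Nyquist rate = 2 × 53.5 kHz = 107 kHz.

107 kHz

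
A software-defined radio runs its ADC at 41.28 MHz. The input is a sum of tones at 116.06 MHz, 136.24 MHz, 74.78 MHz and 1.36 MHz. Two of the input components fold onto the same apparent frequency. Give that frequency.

7.78 MHz

fs/2 = 20.64 MHz.
116.06 MHz mod fs = 33.5 MHz.
33.5 MHz > fs/2 = 20.64 MHz, folds to fs − 33.5 MHz = 7.78 MHz.
136.24 MHz mod fs = 12.4 MHz.
12.4 MHz ≤ fs/2 = 20.64 MHz, appears at 12.4 MHz.
74.78 MHz mod fs = 33.5 MHz.
33.5 MHz > fs/2 = 20.64 MHz, folds to fs − 33.5 MHz = 7.78 MHz.
1.36 MHz ≤ fs/2 = 20.64 MHz, passes unchanged.
74.78 MHz and 116.06 MHz both map to 7.78 MHz.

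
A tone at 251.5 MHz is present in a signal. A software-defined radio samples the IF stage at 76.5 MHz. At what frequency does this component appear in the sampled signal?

22 MHz

251.5 MHz mod fs = 22 MHz.
22 MHz ≤ fs/2 = 38.25 MHz, appears at 22 MHz.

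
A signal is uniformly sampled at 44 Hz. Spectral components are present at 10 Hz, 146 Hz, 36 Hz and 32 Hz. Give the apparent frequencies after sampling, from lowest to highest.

fs/2 = 22 Hz.
10 Hz ≤ fs/2 = 22 Hz, passes unchanged.
146 Hz mod fs = 14 Hz.
14 Hz ≤ fs/2 = 22 Hz, appears at 14 Hz.
36 Hz > fs/2 = 22 Hz, folds to fs − 36 Hz = 8 Hz.
32 Hz > fs/2 = 22 Hz, folds to fs − 32 Hz = 12 Hz.
Distinct values: {8 Hz, 10 Hz, 12 Hz, 14 Hz}.

8 Hz, 10 Hz, 12 Hz, 14 Hz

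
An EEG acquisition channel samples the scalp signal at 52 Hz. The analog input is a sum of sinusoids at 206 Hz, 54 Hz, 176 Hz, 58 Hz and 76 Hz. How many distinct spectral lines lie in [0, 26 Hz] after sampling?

4

fs/2 = 26 Hz.
206 Hz mod fs = 50 Hz.
50 Hz > fs/2 = 26 Hz, folds to fs − 50 Hz = 2 Hz.
54 Hz mod fs = 2 Hz.
2 Hz ≤ fs/2 = 26 Hz, appears at 2 Hz.
176 Hz mod fs = 20 Hz.
20 Hz ≤ fs/2 = 26 Hz, appears at 20 Hz.
58 Hz mod fs = 6 Hz.
6 Hz ≤ fs/2 = 26 Hz, appears at 6 Hz.
76 Hz mod fs = 24 Hz.
24 Hz ≤ fs/2 = 26 Hz, appears at 24 Hz.
Distinct values: {2 Hz, 6 Hz, 20 Hz, 24 Hz} → 4.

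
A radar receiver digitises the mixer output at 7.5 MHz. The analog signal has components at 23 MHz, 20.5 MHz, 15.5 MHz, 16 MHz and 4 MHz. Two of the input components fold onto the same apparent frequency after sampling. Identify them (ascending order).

fs/2 = 3.75 MHz.
23 MHz mod fs = 0.5 MHz.
0.5 MHz ≤ fs/2 = 3.75 MHz, appears at 0.5 MHz.
20.5 MHz mod fs = 5.5 MHz.
5.5 MHz > fs/2 = 3.75 MHz, folds to fs − 5.5 MHz = 2 MHz.
15.5 MHz mod fs = 0.5 MHz.
0.5 MHz ≤ fs/2 = 3.75 MHz, appears at 0.5 MHz.
16 MHz mod fs = 1 MHz.
1 MHz ≤ fs/2 = 3.75 MHz, appears at 1 MHz.
4 MHz > fs/2 = 3.75 MHz, folds to fs − 4 MHz = 3.5 MHz.
15.5 MHz and 23 MHz both map to 0.5 MHz.

15.5 MHz, 23 MHz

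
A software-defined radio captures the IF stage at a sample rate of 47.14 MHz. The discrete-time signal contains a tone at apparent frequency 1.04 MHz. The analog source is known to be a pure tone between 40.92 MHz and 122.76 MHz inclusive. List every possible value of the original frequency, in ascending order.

Frequencies that alias to 1.04 MHz are k·fs ± 1.04 MHz for integer k ≥ 0.
k=0: 1.04 MHz.
k=1: 46.1 MHz, 48.18 MHz.
k=2: 93.24 MHz, 95.32 MHz.
k=3: 140.38 MHz, 142.46 MHz.
Within [40.92 MHz, 122.76 MHz]: 46.1 MHz, 48.18 MHz, 93.24 MHz, 95.32 MHz.

46.1 MHz, 48.18 MHz, 93.24 MHz, 95.32 MHz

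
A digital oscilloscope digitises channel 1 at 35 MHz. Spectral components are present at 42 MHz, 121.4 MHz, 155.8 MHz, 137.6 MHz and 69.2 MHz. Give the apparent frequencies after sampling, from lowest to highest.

fs/2 = 17.5 MHz.
42 MHz mod fs = 7 MHz.
7 MHz ≤ fs/2 = 17.5 MHz, appears at 7 MHz.
121.4 MHz mod fs = 16.4 MHz.
16.4 MHz ≤ fs/2 = 17.5 MHz, appears at 16.4 MHz.
155.8 MHz mod fs = 15.8 MHz.
15.8 MHz ≤ fs/2 = 17.5 MHz, appears at 15.8 MHz.
137.6 MHz mod fs = 32.6 MHz.
32.6 MHz > fs/2 = 17.5 MHz, folds to fs − 32.6 MHz = 2.4 MHz.
69.2 MHz mod fs = 34.2 MHz.
34.2 MHz > fs/2 = 17.5 MHz, folds to fs − 34.2 MHz = 0.8 MHz.
Distinct values: {0.8 MHz, 2.4 MHz, 7 MHz, 15.8 MHz, 16.4 MHz}.

0.8 MHz, 2.4 MHz, 7 MHz, 15.8 MHz, 16.4 MHz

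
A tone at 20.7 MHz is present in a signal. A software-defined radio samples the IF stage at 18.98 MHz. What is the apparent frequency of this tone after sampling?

1.72 MHz

20.7 MHz mod fs = 1.72 MHz.
1.72 MHz ≤ fs/2 = 9.49 MHz, appears at 1.72 MHz.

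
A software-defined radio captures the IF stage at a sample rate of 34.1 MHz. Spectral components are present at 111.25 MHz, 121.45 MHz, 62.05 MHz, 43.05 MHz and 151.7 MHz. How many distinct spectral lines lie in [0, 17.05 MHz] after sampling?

fs/2 = 17.05 MHz.
111.25 MHz mod fs = 8.95 MHz.
8.95 MHz ≤ fs/2 = 17.05 MHz, appears at 8.95 MHz.
121.45 MHz mod fs = 19.15 MHz.
19.15 MHz > fs/2 = 17.05 MHz, folds to fs − 19.15 MHz = 14.95 MHz.
62.05 MHz mod fs = 27.95 MHz.
27.95 MHz > fs/2 = 17.05 MHz, folds to fs − 27.95 MHz = 6.15 MHz.
43.05 MHz mod fs = 8.95 MHz.
8.95 MHz ≤ fs/2 = 17.05 MHz, appears at 8.95 MHz.
151.7 MHz mod fs = 15.3 MHz.
15.3 MHz ≤ fs/2 = 17.05 MHz, appears at 15.3 MHz.
Distinct values: {6.15 MHz, 8.95 MHz, 14.95 MHz, 15.3 MHz} → 4.

4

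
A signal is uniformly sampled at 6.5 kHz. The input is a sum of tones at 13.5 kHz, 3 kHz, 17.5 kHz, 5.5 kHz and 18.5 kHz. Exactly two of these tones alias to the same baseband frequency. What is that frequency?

fs/2 = 3.25 kHz.
13.5 kHz mod fs = 0.5 kHz.
0.5 kHz ≤ fs/2 = 3.25 kHz, appears at 0.5 kHz.
3 kHz ≤ fs/2 = 3.25 kHz, passes unchanged.
17.5 kHz mod fs = 4.5 kHz.
4.5 kHz > fs/2 = 3.25 kHz, folds to fs − 4.5 kHz = 2 kHz.
5.5 kHz > fs/2 = 3.25 kHz, folds to fs − 5.5 kHz = 1 kHz.
18.5 kHz mod fs = 5.5 kHz.
5.5 kHz > fs/2 = 3.25 kHz, folds to fs − 5.5 kHz = 1 kHz.
5.5 kHz and 18.5 kHz both map to 1 kHz.

1 kHz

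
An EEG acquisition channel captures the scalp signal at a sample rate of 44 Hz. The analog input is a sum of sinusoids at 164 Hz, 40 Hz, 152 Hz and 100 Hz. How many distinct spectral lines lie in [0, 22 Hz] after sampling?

3

fs/2 = 22 Hz.
164 Hz mod fs = 32 Hz.
32 Hz > fs/2 = 22 Hz, folds to fs − 32 Hz = 12 Hz.
40 Hz > fs/2 = 22 Hz, folds to fs − 40 Hz = 4 Hz.
152 Hz mod fs = 20 Hz.
20 Hz ≤ fs/2 = 22 Hz, appears at 20 Hz.
100 Hz mod fs = 12 Hz.
12 Hz ≤ fs/2 = 22 Hz, appears at 12 Hz.
Distinct values: {4 Hz, 12 Hz, 20 Hz} → 3.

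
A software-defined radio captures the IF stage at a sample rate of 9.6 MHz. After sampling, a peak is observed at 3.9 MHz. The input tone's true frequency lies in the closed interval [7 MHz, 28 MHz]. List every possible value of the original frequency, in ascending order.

Frequencies that alias to 3.9 MHz are k·fs ± 3.9 MHz for integer k ≥ 0.
k=0: 3.9 MHz.
k=1: 5.7 MHz, 13.5 MHz.
k=2: 15.3 MHz, 23.1 MHz.
k=3: 24.9 MHz, 32.7 MHz.
k=4: 34.5 MHz, 42.3 MHz.
Within [7 MHz, 28 MHz]: 13.5 MHz, 15.3 MHz, 23.1 MHz, 24.9 MHz.

13.5 MHz, 15.3 MHz, 23.1 MHz, 24.9 MHz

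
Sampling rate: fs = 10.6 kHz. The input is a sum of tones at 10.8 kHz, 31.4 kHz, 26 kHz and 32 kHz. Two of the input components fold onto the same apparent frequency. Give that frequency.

fs/2 = 5.3 kHz.
10.8 kHz mod fs = 0.2 kHz.
0.2 kHz ≤ fs/2 = 5.3 kHz, appears at 0.2 kHz.
31.4 kHz mod fs = 10.2 kHz.
10.2 kHz > fs/2 = 5.3 kHz, folds to fs − 10.2 kHz = 0.4 kHz.
26 kHz mod fs = 4.8 kHz.
4.8 kHz ≤ fs/2 = 5.3 kHz, appears at 4.8 kHz.
32 kHz mod fs = 0.2 kHz.
0.2 kHz ≤ fs/2 = 5.3 kHz, appears at 0.2 kHz.
10.8 kHz and 32 kHz both map to 0.2 kHz.

0.2 kHz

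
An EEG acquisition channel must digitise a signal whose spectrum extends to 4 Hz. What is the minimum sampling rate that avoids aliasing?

8 Hz

Nyquist rate = 2 × 4 Hz = 8 Hz.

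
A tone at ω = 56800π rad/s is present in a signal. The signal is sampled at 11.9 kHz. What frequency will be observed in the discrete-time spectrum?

ω = 56800π rad/s → f = ω/(2π) = 28400 Hz = 28.4 kHz.
28.4 kHz mod fs = 4.6 kHz.
4.6 kHz ≤ fs/2 = 5.95 kHz, appears at 4.6 kHz.

4.6 kHz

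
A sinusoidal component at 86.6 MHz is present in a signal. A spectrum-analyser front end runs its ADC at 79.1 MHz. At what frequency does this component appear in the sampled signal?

86.6 MHz mod fs = 7.5 MHz.
7.5 MHz ≤ fs/2 = 39.55 MHz, appears at 7.5 MHz.

7.5 MHz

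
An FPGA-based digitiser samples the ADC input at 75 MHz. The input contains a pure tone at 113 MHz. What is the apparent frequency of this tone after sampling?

37 MHz

113 MHz mod fs = 38 MHz.
38 MHz > fs/2 = 37.5 MHz, folds to fs − 38 MHz = 37 MHz.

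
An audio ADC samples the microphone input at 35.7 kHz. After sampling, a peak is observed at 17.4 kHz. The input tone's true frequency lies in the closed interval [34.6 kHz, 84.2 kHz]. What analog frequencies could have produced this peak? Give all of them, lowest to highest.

53.1 kHz, 54 kHz

Frequencies that alias to 17.4 kHz are k·fs ± 17.4 kHz for integer k ≥ 0.
k=0: 17.4 kHz.
k=1: 18.3 kHz, 53.1 kHz.
k=2: 54 kHz, 88.8 kHz.
k=3: 89.7 kHz, 124.5 kHz.
Within [34.6 kHz, 84.2 kHz]: 53.1 kHz, 54 kHz.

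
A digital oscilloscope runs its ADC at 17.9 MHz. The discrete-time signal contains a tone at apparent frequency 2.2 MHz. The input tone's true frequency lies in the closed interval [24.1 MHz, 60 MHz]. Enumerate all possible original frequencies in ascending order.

Frequencies that alias to 2.2 MHz are k·fs ± 2.2 MHz for integer k ≥ 0.
k=0: 2.2 MHz.
k=1: 15.7 MHz, 20.1 MHz.
k=2: 33.6 MHz, 38 MHz.
k=3: 51.5 MHz, 55.9 MHz.
k=4: 69.4 MHz, 73.8 MHz.
Within [24.1 MHz, 60 MHz]: 33.6 MHz, 38 MHz, 51.5 MHz, 55.9 MHz.

33.6 MHz, 38 MHz, 51.5 MHz, 55.9 MHz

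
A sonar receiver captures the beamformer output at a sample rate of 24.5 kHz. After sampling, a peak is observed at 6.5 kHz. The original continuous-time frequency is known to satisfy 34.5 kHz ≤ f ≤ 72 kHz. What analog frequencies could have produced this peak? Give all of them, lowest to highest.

Frequencies that alias to 6.5 kHz are k·fs ± 6.5 kHz for integer k ≥ 0.
k=0: 6.5 kHz.
k=1: 18 kHz, 31 kHz.
k=2: 42.5 kHz, 55.5 kHz.
k=3: 67 kHz, 80 kHz.
k=4: 91.5 kHz, 104.5 kHz.
Within [34.5 kHz, 72 kHz]: 42.5 kHz, 55.5 kHz, 67 kHz.

42.5 kHz, 55.5 kHz, 67 kHz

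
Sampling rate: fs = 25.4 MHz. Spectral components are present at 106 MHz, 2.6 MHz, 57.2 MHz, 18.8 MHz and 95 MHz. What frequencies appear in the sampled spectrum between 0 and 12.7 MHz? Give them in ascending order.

fs/2 = 12.7 MHz.
106 MHz mod fs = 4.4 MHz.
4.4 MHz ≤ fs/2 = 12.7 MHz, appears at 4.4 MHz.
2.6 MHz ≤ fs/2 = 12.7 MHz, passes unchanged.
57.2 MHz mod fs = 6.4 MHz.
6.4 MHz ≤ fs/2 = 12.7 MHz, appears at 6.4 MHz.
18.8 MHz > fs/2 = 12.7 MHz, folds to fs − 18.8 MHz = 6.6 MHz.
95 MHz mod fs = 18.8 MHz.
18.8 MHz > fs/2 = 12.7 MHz, folds to fs − 18.8 MHz = 6.6 MHz.
Distinct values: {2.6 MHz, 4.4 MHz, 6.4 MHz, 6.6 MHz}.

2.6 MHz, 4.4 MHz, 6.4 MHz, 6.6 MHz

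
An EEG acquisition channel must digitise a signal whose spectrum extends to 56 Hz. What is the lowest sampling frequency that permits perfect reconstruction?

Nyquist rate = 2 × 56 Hz = 112 Hz.

112 Hz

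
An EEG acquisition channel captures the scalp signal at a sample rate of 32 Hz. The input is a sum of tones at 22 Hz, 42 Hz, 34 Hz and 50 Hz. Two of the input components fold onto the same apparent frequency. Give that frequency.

10 Hz

fs/2 = 16 Hz.
22 Hz > fs/2 = 16 Hz, folds to fs − 22 Hz = 10 Hz.
42 Hz mod fs = 10 Hz.
10 Hz ≤ fs/2 = 16 Hz, appears at 10 Hz.
34 Hz mod fs = 2 Hz.
2 Hz ≤ fs/2 = 16 Hz, appears at 2 Hz.
50 Hz mod fs = 18 Hz.
18 Hz > fs/2 = 16 Hz, folds to fs − 18 Hz = 14 Hz.
22 Hz and 42 Hz both map to 10 Hz.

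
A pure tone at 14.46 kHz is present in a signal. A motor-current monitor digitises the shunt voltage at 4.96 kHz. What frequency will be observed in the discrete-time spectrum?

0.42 kHz

14.46 kHz mod fs = 4.54 kHz.
4.54 kHz > fs/2 = 2.48 kHz, folds to fs − 4.54 kHz = 0.42 kHz.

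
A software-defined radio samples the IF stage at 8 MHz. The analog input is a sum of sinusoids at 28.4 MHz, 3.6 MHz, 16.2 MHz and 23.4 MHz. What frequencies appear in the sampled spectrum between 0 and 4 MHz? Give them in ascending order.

0.2 MHz, 0.6 MHz, 3.6 MHz

fs/2 = 4 MHz.
28.4 MHz mod fs = 4.4 MHz.
4.4 MHz > fs/2 = 4 MHz, folds to fs − 4.4 MHz = 3.6 MHz.
3.6 MHz ≤ fs/2 = 4 MHz, passes unchanged.
16.2 MHz mod fs = 0.2 MHz.
0.2 MHz ≤ fs/2 = 4 MHz, appears at 0.2 MHz.
23.4 MHz mod fs = 7.4 MHz.
7.4 MHz > fs/2 = 4 MHz, folds to fs − 7.4 MHz = 0.6 MHz.
Distinct values: {0.2 MHz, 0.6 MHz, 3.6 MHz}.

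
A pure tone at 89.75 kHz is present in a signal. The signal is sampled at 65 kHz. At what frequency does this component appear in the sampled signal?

89.75 kHz mod fs = 24.75 kHz.
24.75 kHz ≤ fs/2 = 32.5 kHz, appears at 24.75 kHz.

24.75 kHz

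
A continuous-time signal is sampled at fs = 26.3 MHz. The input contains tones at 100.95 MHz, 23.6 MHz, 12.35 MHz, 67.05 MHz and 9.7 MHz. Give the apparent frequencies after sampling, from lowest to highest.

fs/2 = 13.15 MHz.
100.95 MHz mod fs = 22.05 MHz.
22.05 MHz > fs/2 = 13.15 MHz, folds to fs − 22.05 MHz = 4.25 MHz.
23.6 MHz > fs/2 = 13.15 MHz, folds to fs − 23.6 MHz = 2.7 MHz.
12.35 MHz ≤ fs/2 = 13.15 MHz, passes unchanged.
67.05 MHz mod fs = 14.45 MHz.
14.45 MHz > fs/2 = 13.15 MHz, folds to fs − 14.45 MHz = 11.85 MHz.
9.7 MHz ≤ fs/2 = 13.15 MHz, passes unchanged.
Distinct values: {2.7 MHz, 4.25 MHz, 9.7 MHz, 11.85 MHz, 12.35 MHz}.

2.7 MHz, 4.25 MHz, 9.7 MHz, 11.85 MHz, 12.35 MHz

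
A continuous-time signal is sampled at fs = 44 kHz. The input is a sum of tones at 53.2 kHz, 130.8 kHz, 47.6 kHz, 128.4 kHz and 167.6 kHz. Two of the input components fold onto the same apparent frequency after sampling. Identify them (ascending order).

47.6 kHz, 128.4 kHz

fs/2 = 22 kHz.
53.2 kHz mod fs = 9.2 kHz.
9.2 kHz ≤ fs/2 = 22 kHz, appears at 9.2 kHz.
130.8 kHz mod fs = 42.8 kHz.
42.8 kHz > fs/2 = 22 kHz, folds to fs − 42.8 kHz = 1.2 kHz.
47.6 kHz mod fs = 3.6 kHz.
3.6 kHz ≤ fs/2 = 22 kHz, appears at 3.6 kHz.
128.4 kHz mod fs = 40.4 kHz.
40.4 kHz > fs/2 = 22 kHz, folds to fs − 40.4 kHz = 3.6 kHz.
167.6 kHz mod fs = 35.6 kHz.
35.6 kHz > fs/2 = 22 kHz, folds to fs − 35.6 kHz = 8.4 kHz.
47.6 kHz and 128.4 kHz both map to 3.6 kHz.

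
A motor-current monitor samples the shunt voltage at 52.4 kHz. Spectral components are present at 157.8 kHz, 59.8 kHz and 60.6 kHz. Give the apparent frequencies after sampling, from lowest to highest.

fs/2 = 26.2 kHz.
157.8 kHz mod fs = 0.6 kHz.
0.6 kHz ≤ fs/2 = 26.2 kHz, appears at 0.6 kHz.
59.8 kHz mod fs = 7.4 kHz.
7.4 kHz ≤ fs/2 = 26.2 kHz, appears at 7.4 kHz.
60.6 kHz mod fs = 8.2 kHz.
8.2 kHz ≤ fs/2 = 26.2 kHz, appears at 8.2 kHz.
Distinct values: {0.6 kHz, 7.4 kHz, 8.2 kHz}.

0.6 kHz, 7.4 kHz, 8.2 kHz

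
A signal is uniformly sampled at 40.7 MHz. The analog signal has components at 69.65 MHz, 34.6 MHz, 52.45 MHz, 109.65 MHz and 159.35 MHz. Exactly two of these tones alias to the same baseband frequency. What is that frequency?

fs/2 = 20.35 MHz.
69.65 MHz mod fs = 28.95 MHz.
28.95 MHz > fs/2 = 20.35 MHz, folds to fs − 28.95 MHz = 11.75 MHz.
34.6 MHz > fs/2 = 20.35 MHz, folds to fs − 34.6 MHz = 6.1 MHz.
52.45 MHz mod fs = 11.75 MHz.
11.75 MHz ≤ fs/2 = 20.35 MHz, appears at 11.75 MHz.
109.65 MHz mod fs = 28.25 MHz.
28.25 MHz > fs/2 = 20.35 MHz, folds to fs − 28.25 MHz = 12.45 MHz.
159.35 MHz mod fs = 37.25 MHz.
37.25 MHz > fs/2 = 20.35 MHz, folds to fs − 37.25 MHz = 3.45 MHz.
52.45 MHz and 69.65 MHz both map to 11.75 MHz.

11.75 MHz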